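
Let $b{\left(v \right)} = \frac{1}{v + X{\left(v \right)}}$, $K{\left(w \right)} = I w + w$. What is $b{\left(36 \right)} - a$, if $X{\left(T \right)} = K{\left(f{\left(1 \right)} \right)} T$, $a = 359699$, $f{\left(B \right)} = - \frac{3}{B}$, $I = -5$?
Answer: $- \frac{168339131}{468} \approx -3.597 \cdot 10^{5}$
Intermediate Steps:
$K{\left(w \right)} = - 4 w$ ($K{\left(w \right)} = - 5 w + w = - 4 w$)
$X{\left(T \right)} = 12 T$ ($X{\left(T \right)} = - 4 \left(- \frac{3}{1}\right) T = - 4 \left(\left(-3\right) 1\right) T = \left(-4\right) \left(-3\right) T = 12 T$)
$b{\left(v \right)} = \frac{1}{13 v}$ ($b{\left(v \right)} = \frac{1}{v + 12 v} = \frac{1}{13 v}$)
$b{\left(36 \right)} - a = \frac{1}{13 \cdot 36} - 359699 = \frac{1}{13} \cdot \frac{1}{36} - 359699 = \frac{1}{468} - 359699 = - \frac{168339131}{468}$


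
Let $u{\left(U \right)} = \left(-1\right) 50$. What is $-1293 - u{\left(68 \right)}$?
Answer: $-1243$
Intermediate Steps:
$u{\left(U \right)} = -50$
$-1293 - u{\left(68 \right)} = -1293 - -50 = -1293 + 50 = -1243$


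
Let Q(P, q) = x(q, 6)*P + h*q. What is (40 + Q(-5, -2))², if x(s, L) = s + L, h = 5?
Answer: 100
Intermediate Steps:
x(s, L) = L + s
Q(P, q) = 5*q + P*(6 + q) (Q(P, q) = (6 + q)*P + 5*q = P*(6 + q) + 5*q = 5*q + P*(6 + q))
(40 + Q(-5, -2))² = (40 + (5*(-2) - 5*(6 - 2)))² = (40 + (-10 - 5*4))² = (40 + (-10 - 20))² = (40 - 30)² = 10² = 100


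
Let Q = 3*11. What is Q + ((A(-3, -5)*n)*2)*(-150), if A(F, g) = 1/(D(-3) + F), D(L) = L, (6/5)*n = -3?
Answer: -92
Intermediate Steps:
n = -5/2 (n = (⅚)*(-3) = -5/2 ≈ -2.5000)
A(F, g) = 1/(-3 + F)
Q = 33
Q + ((A(-3, -5)*n)*2)*(-150) = 33 + ((-5/2/(-3 - 3))*2)*(-150) = 33 + ((-5/2/(-6))*2)*(-150) = 33 + (-⅙*(-5/2)*2)*(-150) = 33 + ((5/12)*2)*(-150) = 33 + (⅚)*(-150) = 33 - 125 = -92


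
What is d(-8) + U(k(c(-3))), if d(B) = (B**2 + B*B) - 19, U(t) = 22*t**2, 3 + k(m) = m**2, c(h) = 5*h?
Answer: 1084357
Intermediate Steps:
k(m) = -3 + m**2
d(B) = -19 + 2*B**2 (d(B) = (B**2 + B**2) - 19 = 2*B**2 - 19 = -19 + 2*B**2)
d(-8) + U(k(c(-3))) = (-19 + 2*(-8)**2) + 22*(-3 + (5*(-3))**2)**2 = (-19 + 2*64) + 22*(-3 + (-15)**2)**2 = (-19 + 128) + 22*(-3 + 225)**2 = 109 + 22*222**2 = 109 + 22*49284 = 109 + 1084248 = 1084357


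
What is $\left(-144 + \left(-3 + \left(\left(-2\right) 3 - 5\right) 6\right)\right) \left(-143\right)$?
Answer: $30459$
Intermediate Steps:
$\left(-144 + \left(-3 + \left(\left(-2\right) 3 - 5\right) 6\right)\right) \left(-143\right) = \left(-144 + \left(-3 + \left(-6 - 5\right) 6\right)\right) \left(-143\right) = \left(-144 - 69\right) \left(-143\right) = \left(-213\right) \left(-143\right) = 30459$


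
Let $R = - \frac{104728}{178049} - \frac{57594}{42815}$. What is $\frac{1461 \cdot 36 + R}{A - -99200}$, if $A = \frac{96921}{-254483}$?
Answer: $\frac{5370038684138784938}{10128629073616788835} \approx 0.53018$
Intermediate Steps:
$A = - \frac{96921}{254483}$ ($A = 96921 \left(- \frac{1}{254483}\right) = - \frac{96921}{254483} \approx -0.38085$)
$R = - \frac{775709654}{401219365}$ ($R = \left(-104728\right) \frac{1}{178049} - \frac{57594}{42815} = - \frac{5512}{9371} - \frac{57594}{42815} = - \frac{775709654}{401219365} \approx -1.9334$)
$\frac{1461 \cdot 36 + R}{A - -99200} = \frac{1461 \cdot 36 - \frac{775709654}{401219365}}{- \frac{96921}{254483} - -99200} = \frac{52596 - \frac{775709654}{401219365}}{- \frac{96921}{254483} + 99200} = \frac{21101758011886}{401219365 \cdot \frac{25244616679}{254483}} = \frac{21101758011886}{401219365} \cdot \frac{254483}{25244616679} = \frac{5370038684138784938}{10128629073616788835}$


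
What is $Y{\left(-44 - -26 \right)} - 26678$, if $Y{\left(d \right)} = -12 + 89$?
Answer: $-26601$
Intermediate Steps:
$Y{\left(d \right)} = 77$
$Y{\left(-44 - -26 \right)} - 26678 = 77 - 26678 = -26601$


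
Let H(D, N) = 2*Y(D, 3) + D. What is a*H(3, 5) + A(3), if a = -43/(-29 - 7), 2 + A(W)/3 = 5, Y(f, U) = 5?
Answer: 883/36 ≈ 24.528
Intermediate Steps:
A(W) = 9 (A(W) = -6 + 3*5 = -6 + 15 = 9)
H(D, N) = 10 + D (H(D, N) = 2*5 + D = 10 + D)
a = 43/36 (a = -43/(-36) = -43*(-1/36) = 43/36 ≈ 1.1944)
a*H(3, 5) + A(3) = 43*(10 + 3)/36 + 9 = (43/36)*13 + 9 = 559/36 + 9 = 883/36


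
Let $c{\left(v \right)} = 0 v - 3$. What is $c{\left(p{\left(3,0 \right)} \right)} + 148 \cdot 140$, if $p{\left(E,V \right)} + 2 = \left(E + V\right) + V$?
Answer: $20717$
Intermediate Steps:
$p{\left(E,V \right)} = -2 + E + 2 V$ ($p{\left(E,V \right)} = -2 + \left(\left(E + V\right) + V\right) = -2 + \left(E + 2 V\right) = -2 + E + 2 V$)
$c{\left(v \right)} = -3$ ($c{\left(v \right)} = 0 - 3 = -3$)
$c{\left(p{\left(3,0 \right)} \right)} + 148 \cdot 140 = -3 + 148 \cdot 140 = -3 + 20720 = 20717$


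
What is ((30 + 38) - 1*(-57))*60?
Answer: 7500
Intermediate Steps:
((30 + 38) - 1*(-57))*60 = (68 + 57)*60 = 125*60 = 7500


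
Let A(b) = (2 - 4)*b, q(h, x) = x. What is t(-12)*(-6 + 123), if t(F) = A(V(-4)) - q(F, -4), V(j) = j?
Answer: 1404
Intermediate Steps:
A(b) = -2*b
t(F) = 12 (t(F) = -2*(-4) - 1*(-4) = 8 + 4 = 12)
t(-12)*(-6 + 123) = 12*(-6 + 123) = 12*117 = 1404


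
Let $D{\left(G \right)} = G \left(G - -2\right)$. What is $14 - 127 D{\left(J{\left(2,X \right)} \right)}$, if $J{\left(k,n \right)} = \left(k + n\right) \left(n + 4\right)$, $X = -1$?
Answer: $-1891$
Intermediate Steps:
$J{\left(k,n \right)} = \left(4 + n\right) \left(k + n\right)$ ($J{\left(k,n \right)} = \left(k + n\right) \left(4 + n\right) = \left(4 + n\right) \left(k + n\right)$)
$D{\left(G \right)} = G \left(2 + G\right)$ ($D{\left(G \right)} = G \left(G + 2\right) = G \left(2 + G\right)$)
$14 - 127 D{\left(J{\left(2,X \right)} \right)} = 14 - 127 \left(\left(-1\right)^{2} + 4 \cdot 2 + 4 \left(-1\right) + 2 \left(-1\right)\right) \left(2 + \left(\left(-1\right)^{2} + 4 \cdot 2 + 4 \left(-1\right) + 2 \left(-1\right)\right)\right) = 14 - 127 \left(1 + 8 - 4 - 2\right) \left(2 + \left(1 + 8 - 4 - 2\right)\right) = 14 - 127 \cdot 3 \left(2 + 3\right) = 14 - 127 \cdot 3 \cdot 5 = 14 - 1905 = -1891$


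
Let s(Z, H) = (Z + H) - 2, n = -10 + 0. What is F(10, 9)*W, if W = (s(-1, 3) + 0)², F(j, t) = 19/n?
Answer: 0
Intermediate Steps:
n = -10
F(j, t) = -19/10 (F(j, t) = 19/(-10) = 19*(-⅒) = -19/10)
s(Z, H) = -2 + H + Z (s(Z, H) = (H + Z) - 2 = -2 + H + Z)
W = 0 (W = ((-2 + 3 - 1) + 0)² = (0 + 0)² = 0² = 0)
F(10, 9)*W = -19/10*0 = 0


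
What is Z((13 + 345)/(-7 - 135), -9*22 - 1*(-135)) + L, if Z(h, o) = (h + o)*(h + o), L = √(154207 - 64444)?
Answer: 21641104/5041 + √89763 ≈ 4592.6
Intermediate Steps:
L = √89763 ≈ 299.60
Z(h, o) = (h + o)²
Z((13 + 345)/(-7 - 135), -9*22 - 1*(-135)) + L = ((13 + 345)/(-7 - 135) + (-9*22 - 1*(-135)))² + √89763 = (358/(-142) + (-198 + 135))² + √89763 = (358*(-1/142) - 63)² + √89763 = (-179/71 - 63)² + √89763 = (-4652/71)² + √89763 = 21641104/5041 + √89763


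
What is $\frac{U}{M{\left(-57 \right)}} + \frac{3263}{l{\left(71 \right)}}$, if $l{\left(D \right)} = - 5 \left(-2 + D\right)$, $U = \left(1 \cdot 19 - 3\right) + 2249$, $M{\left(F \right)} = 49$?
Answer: $\frac{621538}{16905} \approx 36.767$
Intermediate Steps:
$U = 2265$ ($U = \left(19 - 3\right) + 2249 = 16 + 2249 = 2265$)
$l{\left(D \right)} = 10 - 5 D$
$\frac{U}{M{\left(-57 \right)}} + \frac{3263}{l{\left(71 \right)}} = \frac{2265}{49} + \frac{3263}{10 - 355} = 2265 \cdot \frac{1}{49} + \frac{3263}{10 - 355} = \frac{2265}{49} + \frac{3263}{-345} = \frac{2265}{49} + 3263 \left(- \frac{1}{345}\right) = \frac{2265}{49} - \frac{3263}{345} = \frac{621538}{16905}$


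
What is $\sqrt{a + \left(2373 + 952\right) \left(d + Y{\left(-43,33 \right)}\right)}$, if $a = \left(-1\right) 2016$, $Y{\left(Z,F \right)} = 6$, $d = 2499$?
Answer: $7 \sqrt{169941} \approx 2885.7$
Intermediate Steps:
$a = -2016$
$\sqrt{a + \left(2373 + 952\right) \left(d + Y{\left(-43,33 \right)}\right)} = \sqrt{-2016 + \left(2373 + 952\right) \left(2499 + 6\right)} = \sqrt{-2016 + 3325 \cdot 2505} = \sqrt{-2016 + 8329125} = \sqrt{8327109} = 7 \sqrt{169941}$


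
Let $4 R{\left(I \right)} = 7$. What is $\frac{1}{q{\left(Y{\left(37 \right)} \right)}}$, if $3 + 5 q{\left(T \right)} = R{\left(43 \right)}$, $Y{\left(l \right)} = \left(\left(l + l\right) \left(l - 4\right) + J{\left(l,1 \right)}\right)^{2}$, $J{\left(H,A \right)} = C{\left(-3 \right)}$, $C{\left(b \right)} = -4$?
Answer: $-4$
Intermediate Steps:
$R{\left(I \right)} = \frac{7}{4}$ ($R{\left(I \right)} = \frac{1}{4} \cdot 7 = \frac{7}{4}$)
$J{\left(H,A \right)} = -4$
$Y{\left(l \right)} = \left(-4 + 2 l \left(-4 + l\right)\right)^{2}$ ($Y{\left(l \right)} = \left(\left(l + l\right) \left(l - 4\right) - 4\right)^{2} = \left(2 l \left(-4 + l\right) - 4\right)^{2} = \left(-4 + 2 l \left(-4 + l\right)\right)^{2}$)
$q{\left(T \right)} = - \frac{1}{4}$ ($q{\left(T \right)} = - \frac{3}{5} + \frac{1}{5} \cdot \frac{7}{4} = - \frac{3}{5} + \frac{7}{20} = - \frac{1}{4}$)
$\frac{1}{q{\left(Y{\left(37 \right)} \right)}} = \frac{1}{- \frac{1}{4}} = -4$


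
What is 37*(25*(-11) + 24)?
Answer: -9287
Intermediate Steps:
37*(25*(-11) + 24) = 37*(-275 + 24) = 37*(-251) = -9287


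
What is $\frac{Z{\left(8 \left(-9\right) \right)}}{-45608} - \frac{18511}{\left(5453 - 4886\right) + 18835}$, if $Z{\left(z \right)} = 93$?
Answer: $- \frac{423027037}{442443208} \approx -0.95612$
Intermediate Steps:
$\frac{Z{\left(8 \left(-9\right) \right)}}{-45608} - \frac{18511}{\left(5453 - 4886\right) + 18835} = \frac{93}{-45608} - \frac{18511}{\left(5453 - 4886\right) + 18835} = 93 \left(- \frac{1}{45608}\right) - \frac{18511}{567 + 18835} = - \frac{93}{45608} - \frac{18511}{19402} = - \frac{423027037}{442443208}$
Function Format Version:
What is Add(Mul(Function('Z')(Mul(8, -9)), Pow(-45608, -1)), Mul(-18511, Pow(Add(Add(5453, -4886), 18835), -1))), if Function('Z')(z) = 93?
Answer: Rational(-423027037, 442443208) ≈ -0.95612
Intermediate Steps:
Add(Mul(Function('Z')(Mul(8, -9)), Pow(-45608, -1)), Mul(-18511, Pow(Add(Add(5453, -4886), 18835), -1))) = Add(Mul(93, Pow(-45608, -1)), Mul(-18511, Pow(Add(Add(5453, -4886), 18835), -1))) = Add(Mul(93, Rational(-1, 45608)), Mul(-18511, Pow(Add(567, 18835), -1))) = Add(Rational(-93, 45608), Mul(-18511, Pow(19402, -1))) = Add(Rational(-93, 45608), Mul(-18511, Rational(1, 19402))) = Add(Rational(-93, 45608), Rational(-18511, 19402)) = Rational(-423027037, 442443208)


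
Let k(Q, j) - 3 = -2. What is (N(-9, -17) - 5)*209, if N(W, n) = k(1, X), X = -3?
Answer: -836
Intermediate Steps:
k(Q, j) = 1 (k(Q, j) = 3 - 2 = 1)
N(W, n) = 1
(N(-9, -17) - 5)*209 = (1 - 5)*209 = -4*209 = -836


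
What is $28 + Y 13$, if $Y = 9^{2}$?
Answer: $1081$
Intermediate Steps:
$Y = 81$
$28 + Y 13 = 28 + 81 \cdot 13 = 28 + 1053 = 1081$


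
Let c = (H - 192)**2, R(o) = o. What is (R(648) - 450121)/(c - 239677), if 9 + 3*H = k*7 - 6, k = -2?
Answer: 4045257/1791068 ≈ 2.2586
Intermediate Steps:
H = -29/3 (H = -3 + (-2*7 - 6)/3 = -3 + (-14 - 6)/3 = -3 + (1/3)*(-20) = -3 - 20/3 = -29/3 ≈ -9.6667)
c = 366025/9 (c = (-29/3 - 192)**2 = (-605/3)**2 = 366025/9 ≈ 40669.)
(R(648) - 450121)/(c - 239677) = (648 - 450121)/(366025/9 - 239677) = -449473/(-1791068/9) = -449473*(-9/1791068) = 4045257/1791068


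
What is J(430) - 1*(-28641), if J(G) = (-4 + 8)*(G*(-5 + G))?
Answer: 759641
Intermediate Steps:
J(G) = 4*G*(-5 + G) (J(G) = 4*(G*(-5 + G)) = 4*G*(-5 + G))
J(430) - 1*(-28641) = 4*430*(-5 + 430) - 1*(-28641) = 4*430*425 + 28641 = 731000 + 28641 = 759641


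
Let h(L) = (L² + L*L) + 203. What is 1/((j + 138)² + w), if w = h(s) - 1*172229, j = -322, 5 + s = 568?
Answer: 1/495768 ≈ 2.0171e-6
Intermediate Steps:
s = 563 (s = -5 + 568 = 563)
h(L) = 203 + 2*L² (h(L) = (L² + L²) + 203 = 2*L² + 203 = 203 + 2*L²)
w = 461912 (w = (203 + 2*563²) - 1*172229 = (203 + 2*316969) - 172229 = (203 + 633938) - 172229 = 634141 - 172229 = 461912)
1/((j + 138)² + w) = 1/((-322 + 138)² + 461912) = 1/((-184)² + 461912) = 1/(33856 + 461912) = 1/495768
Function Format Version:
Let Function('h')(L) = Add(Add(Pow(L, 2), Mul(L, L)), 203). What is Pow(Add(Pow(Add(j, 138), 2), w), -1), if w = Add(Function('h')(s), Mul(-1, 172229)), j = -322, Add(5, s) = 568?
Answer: Rational(1, 495768) ≈ 2.0171e-6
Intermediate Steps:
s = 563 (s = Add(-5, 568) = 563)
Function('h')(L) = Add(203, Mul(2, Pow(L, 2))) (Function('h')(L) = Add(Add(Pow(L, 2), Pow(L, 2)), 203) = Add(Mul(2, Pow(L, 2)), 203) = Add(203, Mul(2, Pow(L, 2))))
w = 461912 (w = Add(Add(203, Mul(2, Pow(563, 2))), Mul(-1, 172229)) = Add(Add(203, Mul(2, 316969)), -172229) = Add(Add(203, 633938), -172229) = Add(634141, -172229) = 461912)
Pow(Add(Pow(Add(j, 138), 2), w), -1) = Pow(Add(Pow(Add(-322, 138), 2), 461912), -1) = Pow(Add(Pow(-184, 2), 461912), -1) = Pow(Add(33856, 461912), -1) = Pow(495768, -1) = Rational(1, 495768)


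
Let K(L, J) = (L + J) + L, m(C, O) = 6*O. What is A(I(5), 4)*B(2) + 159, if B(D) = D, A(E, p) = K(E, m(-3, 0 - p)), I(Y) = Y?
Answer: 131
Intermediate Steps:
K(L, J) = J + 2*L (K(L, J) = (J + L) + L = J + 2*L)
A(E, p) = -6*p + 2*E (A(E, p) = 6*(0 - p) + 2*E = 6*(-p) + 2*E = -6*p + 2*E)
A(I(5), 4)*B(2) + 159 = (-6*4 + 2*5)*2 + 159 = (-24 + 10)*2 + 159 = -14*2 + 159 = -28 + 159 = 131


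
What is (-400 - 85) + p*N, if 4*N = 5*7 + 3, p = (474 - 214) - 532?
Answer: -3069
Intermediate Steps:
p = -272 (p = 260 - 532 = -272)
N = 19/2 (N = (5*7 + 3)/4 = (35 + 3)/4 = (1/4)*38 = 19/2 ≈ 9.5000)
(-400 - 85) + p*N = (-400 - 85) - 272*19/2 = -485 - 2584 = -3069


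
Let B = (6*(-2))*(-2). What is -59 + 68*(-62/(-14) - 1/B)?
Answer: 10051/42 ≈ 239.31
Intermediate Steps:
B = 24 (B = -12*(-2) = 24)
-59 + 68*(-62/(-14) - 1/B) = -59 + 68*(-62/(-14) - 1/24) = -59 + 68*(-62*(-1/14) - 1*1/24) = -59 + 68*(31/7 - 1/24) = -59 + 68*(737/168) = -59 + 12529/42 = 10051/42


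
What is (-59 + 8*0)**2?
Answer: 3481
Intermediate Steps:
(-59 + 8*0)**2 = (-59 + 0)**2 = (-59)**2 = 3481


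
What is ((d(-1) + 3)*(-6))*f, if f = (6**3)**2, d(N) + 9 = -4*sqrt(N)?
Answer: 1679616 + 1119744*I ≈ 1.6796e+6 + 1.1197e+6*I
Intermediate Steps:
d(N) = -9 - 4*sqrt(N)
f = 46656 (f = 216**2 = 46656)
((d(-1) + 3)*(-6))*f = (((-9 - 4*I) + 3)*(-6))*46656 = ((-6 - 4*I)*(-6))*46656 = (36 + 24*I)*46656 = 1679616 + 1119744*I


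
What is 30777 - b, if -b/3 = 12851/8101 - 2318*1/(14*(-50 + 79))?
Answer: 50592527913/1644503 ≈ 30765.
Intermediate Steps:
b = 20340918/1644503 (b = -3*(12851/8101 - 2318*1/(14*(-50 + 79))) = -3*(12851*(1/8101) - 2318/(14*29)) = -3*(12851/8101 - 2318/406) = -3*(12851/8101 - 2318*1/406) = -3*(12851/8101 - 1159/203) = -3*(-6780306/1644503) = 20340918/1644503 ≈ 12.369)
30777 - b = 30777 - 1*20340918/1644503 = 30777 - 20340918/1644503 = 50592527913/1644503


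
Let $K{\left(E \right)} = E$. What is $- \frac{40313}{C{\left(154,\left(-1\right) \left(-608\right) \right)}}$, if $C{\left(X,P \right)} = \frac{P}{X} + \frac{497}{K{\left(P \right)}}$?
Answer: $- \frac{1887293408}{223101} \approx -8459.4$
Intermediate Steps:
$C{\left(X,P \right)} = \frac{497}{P} + \frac{P}{X}$ ($C{\left(X,P \right)} = \frac{P}{X} + \frac{497}{P} = \frac{497}{P} + \frac{P}{X}$)
$- \frac{40313}{C{\left(154,\left(-1\right) \left(-608\right) \right)}} = - \frac{40313}{\frac{497}{\left(-1\right) \left(-608\right)} + \frac{\left(-1\right) \left(-608\right)}{154}} = - \frac{40313}{\frac{497}{608} + 608 \cdot \frac{1}{154}} = - \frac{40313}{497 \cdot \frac{1}{608} + \frac{304}{77}} = - \frac{40313}{\frac{497}{608} + \frac{304}{77}} = - \frac{40313}{\frac{223101}{46816}} = \left(-40313\right) \frac{46816}{223101} = - \frac{1887293408}{223101}$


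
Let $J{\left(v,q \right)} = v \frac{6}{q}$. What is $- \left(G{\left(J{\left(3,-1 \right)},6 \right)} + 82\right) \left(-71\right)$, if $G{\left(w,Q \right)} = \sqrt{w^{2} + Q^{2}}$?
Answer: $5822 + 426 \sqrt{10} \approx 7169.1$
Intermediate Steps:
$J{\left(v,q \right)} = \frac{6 v}{q}$
$G{\left(w,Q \right)} = \sqrt{Q^{2} + w^{2}}$
$- \left(G{\left(J{\left(3,-1 \right)},6 \right)} + 82\right) \left(-71\right) = - \left(\sqrt{6^{2} + \left(6 \cdot 3 \frac{1}{-1}\right)^{2}} + 82\right) \left(-71\right) = - \left(\sqrt{36 + \left(6 \cdot 3 \left(-1\right)\right)^{2}} + 82\right) \left(-71\right) = - \left(\sqrt{36 + \left(-18\right)^{2}} + 82\right) \left(-71\right) = - \left(\sqrt{36 + 324} + 82\right) \left(-71\right) = - \left(\sqrt{360} + 82\right) \left(-71\right) = - \left(6 \sqrt{10} + 82\right) \left(-71\right) = - \left(82 + 6 \sqrt{10}\right) \left(-71\right) = - (-5822 - 426 \sqrt{10}) = 5822 + 426 \sqrt{10}$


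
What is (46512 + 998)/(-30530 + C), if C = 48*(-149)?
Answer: -23755/18841 ≈ -1.2608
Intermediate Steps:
C = -7152
(46512 + 998)/(-30530 + C) = (46512 + 998)/(-30530 - 7152) = 47510/(-37682) = 47510*(-1/37682) = -23755/18841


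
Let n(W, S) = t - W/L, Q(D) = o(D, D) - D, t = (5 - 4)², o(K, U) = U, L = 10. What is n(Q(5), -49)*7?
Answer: 7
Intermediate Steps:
t = 1 (t = 1² = 1)
Q(D) = 0 (Q(D) = D - D = 0)
n(W, S) = 1 - W/10
n(Q(5), -49)*7 = (1 - ⅒*0)*7 = (1 + 0)*7 = 1*7 = 7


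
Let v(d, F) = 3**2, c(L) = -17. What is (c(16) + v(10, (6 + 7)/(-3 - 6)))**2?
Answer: 64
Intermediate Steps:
v(d, F) = 9
(c(16) + v(10, (6 + 7)/(-3 - 6)))**2 = (-17 + 9)**2 = (-8)**2 = 64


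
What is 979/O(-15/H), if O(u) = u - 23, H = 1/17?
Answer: -979/278 ≈ -3.5216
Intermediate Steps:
H = 1/17 ≈ 0.058824
O(u) = -23 + u
979/O(-15/H) = 979/(-23 - 15/1/17) = 979/(-23 - 15*17) = 979/(-23 - 255) = 979/(-278) = 979*(-1/278) = -979/278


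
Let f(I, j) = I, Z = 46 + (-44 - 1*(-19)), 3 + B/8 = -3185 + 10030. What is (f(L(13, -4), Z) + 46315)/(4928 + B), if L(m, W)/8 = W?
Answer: 46283/59664 ≈ 0.77573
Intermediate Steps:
L(m, W) = 8*W
B = 54736 (B = -24 + 8*(-3185 + 10030) = -24 + 8*6845 = -24 + 54760 = 54736)
Z = 21 (Z = 46 + (-44 + 19) = 46 - 25 = 21)
(f(L(13, -4), Z) + 46315)/(4928 + B) = (8*(-4) + 46315)/(4928 + 54736) = (-32 + 46315)/59664 = 46283*(1/59664) = 46283/59664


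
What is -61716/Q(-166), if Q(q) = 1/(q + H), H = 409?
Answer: -14996988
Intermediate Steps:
Q(q) = 1/(409 + q) (Q(q) = 1/(q + 409) = 1/(409 + q))
-61716/Q(-166) = -61716/(1/(409 - 166)) = -61716/(1/243) = -61716/1/243 = -61716*243 = -14996988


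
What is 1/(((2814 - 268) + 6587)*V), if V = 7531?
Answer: 1/68780623 ≈ 1.4539e-8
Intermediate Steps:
1/(((2814 - 268) + 6587)*V) = 1/(((2814 - 268) + 6587)*7531) = (1/7531)/(2546 + 6587) = (1/7531)/9133 = (1/9133)*(1/7531) = 1/68780623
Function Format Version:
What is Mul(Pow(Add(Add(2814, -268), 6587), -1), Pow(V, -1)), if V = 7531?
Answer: Rational(1, 68780623) ≈ 1.4539e-8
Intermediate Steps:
Mul(Pow(Add(Add(2814, -268), 6587), -1), Pow(V, -1)) = Mul(Pow(Add(Add(2814, -268), 6587), -1), Pow(7531, -1)) = Mul(Pow(Add(2546, 6587), -1), Rational(1, 7531)) = Mul(Pow(9133, -1), Rational(1, 7531)) = Mul(Rational(1, 9133), Rational(1, 7531)) = Rational(1, 68780623)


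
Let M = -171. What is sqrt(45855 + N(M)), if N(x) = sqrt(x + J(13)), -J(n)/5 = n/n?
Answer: sqrt(45855 + 4*I*sqrt(11)) ≈ 214.14 + 0.031*I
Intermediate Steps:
J(n) = -5 (J(n) = -5*n/n = -5*1 = -5)
N(x) = sqrt(-5 + x) (N(x) = sqrt(x - 5) = sqrt(-5 + x))
sqrt(45855 + N(M)) = sqrt(45855 + sqrt(-5 - 171)) = sqrt(45855 + sqrt(-176)) = sqrt(45855 + 4*I*sqrt(11))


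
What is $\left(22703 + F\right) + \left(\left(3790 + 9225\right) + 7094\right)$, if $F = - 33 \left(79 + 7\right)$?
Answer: $39974$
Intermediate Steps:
$F = -2838$ ($F = \left(-33\right) 86 = -2838$)
$\left(22703 + F\right) + \left(\left(3790 + 9225\right) + 7094\right) = \left(22703 - 2838\right) + \left(\left(3790 + 9225\right) + 7094\right) = 19865 + \left(13015 + 7094\right) = 19865 + 20109 = 39974$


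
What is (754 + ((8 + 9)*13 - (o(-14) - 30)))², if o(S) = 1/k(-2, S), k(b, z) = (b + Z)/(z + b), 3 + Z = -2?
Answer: 49266361/49 ≈ 1.0054e+6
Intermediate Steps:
Z = -5 (Z = -3 - 2 = -5)
k(b, z) = (-5 + b)/(b + z) (k(b, z) = (b - 5)/(z + b) = (-5 + b)/(b + z))
o(S) = 2/7 - S/7 (o(S) = 1/((-5 - 2)/(-2 + S)) = 1/(-7/(-2 + S)) = 2/7 - S/7)
(754 + ((8 + 9)*13 - (o(-14) - 30)))² = (754 + ((8 + 9)*13 - ((2/7 - ⅐*(-14)) - 30)))² = (754 + (17*13 - ((2/7 + 2) - 30)))² = (754 + (221 - (16/7 - 30)))² = (754 + (221 - 1*(-194/7)))² = (754 + (221 + 194/7))² = (754 + 1741/7)² = (7019/7)² = 49266361/49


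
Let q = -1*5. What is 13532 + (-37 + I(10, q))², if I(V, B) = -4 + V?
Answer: 14493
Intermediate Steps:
q = -5
13532 + (-37 + I(10, q))² = 13532 + (-37 + (-4 + 10))² = 13532 + (-37 + 6)² = 13532 + (-31)² = 13532 + 961 = 14493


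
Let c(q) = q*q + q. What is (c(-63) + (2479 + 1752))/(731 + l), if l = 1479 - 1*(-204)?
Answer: 8137/2414 ≈ 3.3708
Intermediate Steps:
c(q) = q + q² (c(q) = q² + q = q + q²)
l = 1683 (l = 1479 + 204 = 1683)
(c(-63) + (2479 + 1752))/(731 + l) = (-63*(1 - 63) + (2479 + 1752))/(731 + 1683) = (-63*(-62) + 4231)/2414 = (3906 + 4231)*(1/2414) = 8137*(1/2414) = 8137/2414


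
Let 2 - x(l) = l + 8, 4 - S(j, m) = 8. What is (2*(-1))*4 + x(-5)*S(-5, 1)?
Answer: -4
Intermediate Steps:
S(j, m) = -4 (S(j, m) = 4 - 1*8 = 4 - 8 = -4)
x(l) = -6 - l (x(l) = 2 - (l + 8) = 2 - (8 + l) = 2 + (-8 - l) = -6 - l)
(2*(-1))*4 + x(-5)*S(-5, 1) = (2*(-1))*4 + (-6 - 1*(-5))*(-4) = -2*4 + (-6 + 5)*(-4) = -8 - 1*(-4) = -8 + 4 = -4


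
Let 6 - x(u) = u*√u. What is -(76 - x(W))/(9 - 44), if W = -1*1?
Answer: 2 - I/35 ≈ 2.0 - 0.028571*I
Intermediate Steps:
W = -1
x(u) = 6 - u^(3/2) (x(u) = 6 - u*√u = 6 - u^(3/2))
-(76 - x(W))/(9 - 44) = -(76 - (6 - (-1)^(3/2)))/(9 - 44) = -(76 - (6 - (-1)*I))/(-35) = -(-1)*(76 - (6 + I))/35 = -(-1)*(76 + (-6 - I))/35 = -(-1)*(70 - I)/35 = -(-2 + I/35) = 2 - I/35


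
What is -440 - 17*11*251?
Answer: -47377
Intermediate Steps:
-440 - 17*11*251 = -440 - 187*251 = -440 - 46937 = -47377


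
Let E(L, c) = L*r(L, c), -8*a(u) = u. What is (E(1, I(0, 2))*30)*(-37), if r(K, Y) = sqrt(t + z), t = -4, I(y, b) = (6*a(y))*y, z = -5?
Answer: -3330*I ≈ -3330.0*I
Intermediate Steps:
a(u) = -u/8
I(y, b) = -3*y**2/4 (I(y, b) = (6*(-y/8))*y = (-3*y/4)*y = -3*y**2/4)
r(K, Y) = 3*I (r(K, Y) = sqrt(-4 - 5) = sqrt(-9) = 3*I)
E(L, c) = 3*I*L (E(L, c) = L*(3*I) = 3*I*L)
(E(1, I(0, 2))*30)*(-37) = ((3*I*1)*30)*(-37) = ((3*I)*30)*(-37) = (90*I)*(-37) = -3330*I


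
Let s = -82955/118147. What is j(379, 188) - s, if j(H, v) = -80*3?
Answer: -28272325/118147 ≈ -239.30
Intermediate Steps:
s = -82955/118147 (s = -82955*1/118147 = -82955/118147 ≈ -0.70213)
j(H, v) = -240
j(379, 188) - s = -240 - 1*(-82955/118147) = -240 + 82955/118147 = -28272325/118147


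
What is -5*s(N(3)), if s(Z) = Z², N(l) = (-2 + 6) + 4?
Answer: -320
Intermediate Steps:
N(l) = 8 (N(l) = 4 + 4 = 8)
-5*s(N(3)) = -5*8² = -5*64 = -320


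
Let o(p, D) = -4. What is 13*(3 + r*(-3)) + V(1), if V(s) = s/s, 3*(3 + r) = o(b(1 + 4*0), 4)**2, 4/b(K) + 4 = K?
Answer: -51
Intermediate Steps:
b(K) = 4/(-4 + K)
r = 7/3 (r = -3 + (1/3)*(-4)**2 = -3 + (1/3)*16 = -3 + 16/3 = 7/3 ≈ 2.3333)
V(s) = 1
13*(3 + r*(-3)) + V(1) = 13*(3 + (7/3)*(-3)) + 1 = 13*(3 - 7) + 1 = 13*(-4) + 1 = -52 + 1 = -51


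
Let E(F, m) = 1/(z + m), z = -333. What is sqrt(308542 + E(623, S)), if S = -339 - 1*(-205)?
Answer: sqrt(67289615771)/467 ≈ 555.47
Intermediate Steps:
S = -134 (S = -339 + 205 = -134)
E(F, m) = 1/(-333 + m)
sqrt(308542 + E(623, S)) = sqrt(308542 + 1/(-333 - 134)) = sqrt(308542 + 1/(-467)) = sqrt(308542 - 1/467) = sqrt(144089113/467) = sqrt(67289615771)/467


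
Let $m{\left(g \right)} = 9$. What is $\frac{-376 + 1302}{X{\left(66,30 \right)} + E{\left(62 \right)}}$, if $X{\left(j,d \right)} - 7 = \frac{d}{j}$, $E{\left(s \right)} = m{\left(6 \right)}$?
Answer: $\frac{10186}{181} \approx 56.276$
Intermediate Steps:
$E{\left(s \right)} = 9$
$X{\left(j,d \right)} = 7 + \frac{d}{j}$
$\frac{-376 + 1302}{X{\left(66,30 \right)} + E{\left(62 \right)}} = \frac{-376 + 1302}{\left(7 + \frac{30}{66}\right) + 9} = \frac{926}{\left(7 + 30 \cdot \frac{1}{66}\right) + 9} = \frac{926}{\left(7 + \frac{5}{11}\right) + 9} = \frac{926}{\frac{82}{11} + 9} = \frac{926}{\frac{181}{11}} = 926 \cdot \frac{11}{181} = \frac{10186}{181}$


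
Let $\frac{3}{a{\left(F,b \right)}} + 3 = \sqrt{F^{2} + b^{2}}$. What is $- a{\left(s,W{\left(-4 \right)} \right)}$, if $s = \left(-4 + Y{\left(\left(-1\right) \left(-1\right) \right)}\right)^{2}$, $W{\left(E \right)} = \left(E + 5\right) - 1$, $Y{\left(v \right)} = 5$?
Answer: $\frac{3}{2} \approx 1.5$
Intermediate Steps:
$W{\left(E \right)} = 4 + E$ ($W{\left(E \right)} = \left(5 + E\right) - 1 = 4 + E$)
$s = 1$ ($s = \left(-4 + 5\right)^{2} = 1^{2} = 1$)
$a{\left(F,b \right)} = \frac{3}{-3 + \sqrt{F^{2} + b^{2}}}$
$- a{\left(s,W{\left(-4 \right)} \right)} = - \frac{3}{-3 + \sqrt{1^{2} + \left(4 - 4\right)^{2}}} = - \frac{3}{-3 + \sqrt{1 + 0^{2}}} = - \frac{3}{-3 + \sqrt{1 + 0}} = - \frac{3}{-3 + \sqrt{1}} = - \frac{3}{-3 + 1} = - \frac{3}{-2} = - \frac{3 \left(-1\right)}{2} = \left(-1\right) \left(- \frac{3}{2}\right) = \frac{3}{2}$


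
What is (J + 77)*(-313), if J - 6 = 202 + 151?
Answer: -136468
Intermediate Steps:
J = 359 (J = 6 + (202 + 151) = 6 + 353 = 359)
(J + 77)*(-313) = (359 + 77)*(-313) = 436*(-313) = -136468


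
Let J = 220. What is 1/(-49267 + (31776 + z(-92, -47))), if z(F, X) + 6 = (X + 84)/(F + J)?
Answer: -128/2239579 ≈ -5.7154e-5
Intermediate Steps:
z(F, X) = -6 + (84 + X)/(220 + F) (z(F, X) = -6 + (X + 84)/(F + 220) = -6 + (84 + X)/(220 + F))
1/(-49267 + (31776 + z(-92, -47))) = 1/(-49267 + (31776 + (-1236 - 47 - 6*(-92))/(220 - 92))) = 1/(-49267 + (31776 + (-1236 - 47 + 552)/128)) = 1/(-49267 + (31776 + (1/128)*(-731))) = 1/(-49267 + (31776 - 731/128)) = 1/(-49267 + 4066597/128) = 1/(-2239579/128) = -128/2239579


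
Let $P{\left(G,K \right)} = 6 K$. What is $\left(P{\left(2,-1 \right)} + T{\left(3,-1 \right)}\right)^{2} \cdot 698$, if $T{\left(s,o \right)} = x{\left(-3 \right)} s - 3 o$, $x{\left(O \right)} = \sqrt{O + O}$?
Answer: $6282 \left(1 - i \sqrt{6}\right)^{2} \approx -31410.0 - 30775.0 i$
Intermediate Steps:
$x{\left(O \right)} = \sqrt{2} \sqrt{O}$ ($x{\left(O \right)} = \sqrt{2 O} = \sqrt{2} \sqrt{O}$)
$T{\left(s,o \right)} = - 3 o + i s \sqrt{6}$ ($T{\left(s,o \right)} = \sqrt{2} \sqrt{-3} s - 3 o = \sqrt{2} i \sqrt{3} s - 3 o = i \sqrt{6} s - 3 o = i s \sqrt{6} - 3 o = - 3 o + i s \sqrt{6}$)
$\left(P{\left(2,-1 \right)} + T{\left(3,-1 \right)}\right)^{2} \cdot 698 = \left(6 \left(-1\right) + \left(\left(-3\right) \left(-1\right) + i 3 \sqrt{6}\right)\right)^{2} \cdot 698 = \left(-6 + \left(3 + 3 i \sqrt{6}\right)\right)^{2} \cdot 698 = \left(-3 + 3 i \sqrt{6}\right)^{2} \cdot 698 = 698 \left(-3 + 3 i \sqrt{6}\right)^{2}$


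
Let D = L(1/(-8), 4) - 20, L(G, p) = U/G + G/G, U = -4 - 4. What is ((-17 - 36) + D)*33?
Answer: -264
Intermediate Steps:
U = -8
L(G, p) = 1 - 8/G (L(G, p) = -8/G + G/G = -8/G + 1 = 1 - 8/G)
D = 45 (D = (-8 + 1/(-8))/(1/(-8)) - 20 = (-8 - ⅛)/(-⅛) - 20 = -8*(-65/8) - 20 = 65 - 20 = 45)
((-17 - 36) + D)*33 = ((-17 - 36) + 45)*33 = (-53 + 45)*33 = -8*33 = -264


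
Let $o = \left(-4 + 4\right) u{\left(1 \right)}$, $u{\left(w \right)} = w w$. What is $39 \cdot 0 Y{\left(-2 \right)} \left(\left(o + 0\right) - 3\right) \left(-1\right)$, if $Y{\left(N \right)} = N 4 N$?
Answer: $0$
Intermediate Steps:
$u{\left(w \right)} = w^{2}$
$o = 0$ ($o = \left(-4 + 4\right) 1^{2} = 0 \cdot 1 = 0$)
$Y{\left(N \right)} = 4 N^{2}$ ($Y{\left(N \right)} = 4 N N = 4 N^{2}$)
$39 \cdot 0 Y{\left(-2 \right)} \left(\left(o + 0\right) - 3\right) \left(-1\right) = 39 \cdot 0 \cdot 4 \left(-2\right)^{2} \left(\left(0 + 0\right) - 3\right) \left(-1\right) = 39 \cdot 0 \cdot 4 \cdot 4 \left(0 - 3\right) \left(-1\right) = 39 \cdot 0 \cdot 16 \left(-3\right) \left(-1\right) = 39 \cdot 0 \left(-3\right) \left(-1\right) = 39 \cdot 0 \left(-1\right) = 0 \left(-1\right) = 0$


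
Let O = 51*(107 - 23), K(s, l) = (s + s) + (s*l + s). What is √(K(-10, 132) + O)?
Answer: 3*√326 ≈ 54.166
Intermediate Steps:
K(s, l) = 3*s + l*s (K(s, l) = 2*s + (l*s + s) = 2*s + (s + l*s) = 3*s + l*s)
O = 4284 (O = 51*84 = 4284)
√(K(-10, 132) + O) = √(-10*(3 + 132) + 4284) = √(-10*135 + 4284) = √(-1350 + 4284) = √2934 = 3*√326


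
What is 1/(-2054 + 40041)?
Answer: 1/37987 ≈ 2.6325e-5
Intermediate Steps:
1/(-2054 + 40041) = 1/37987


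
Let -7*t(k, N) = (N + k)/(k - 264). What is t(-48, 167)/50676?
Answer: 17/15810912 ≈ 1.0752e-6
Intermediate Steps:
t(k, N) = -(N + k)/(7*(-264 + k)) (t(k, N) = -(N + k)/(7*(k - 264)) = -(N + k)/(7*(-264 + k)))
t(-48, 167)/50676 = ((-1*167 - 1*(-48))/(7*(-264 - 48)))/50676 = ((1/7)*(-167 + 48)/(-312))*(1/50676) = ((1/7)*(-1/312)*(-119))*(1/50676) = (17/312)*(1/50676) = 17/15810912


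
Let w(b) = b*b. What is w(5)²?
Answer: 625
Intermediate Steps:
w(b) = b²
w(5)² = (5²)² = 25² = 625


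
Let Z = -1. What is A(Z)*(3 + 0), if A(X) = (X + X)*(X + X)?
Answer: 12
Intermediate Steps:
A(X) = 4*X² (A(X) = (2*X)*(2*X) = 4*X²)
A(Z)*(3 + 0) = (4*(-1)²)*(3 + 0) = (4*1)*3 = 4*3 = 12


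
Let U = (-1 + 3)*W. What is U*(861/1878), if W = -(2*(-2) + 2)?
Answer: 574/313 ≈ 1.8339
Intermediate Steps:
W = 2 (W = -(-4 + 2) = -1*(-2) = 2)
U = 4 (U = (-1 + 3)*2 = 2*2 = 4)
U*(861/1878) = 4*(861/1878) = 4*(861*(1/1878)) = 4*(287/626) = 574/313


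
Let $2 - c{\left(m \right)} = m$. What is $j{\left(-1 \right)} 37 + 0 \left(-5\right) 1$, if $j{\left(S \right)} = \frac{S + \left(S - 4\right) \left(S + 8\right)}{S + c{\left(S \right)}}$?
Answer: $-666$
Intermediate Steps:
$c{\left(m \right)} = 2 - m$
$j{\left(S \right)} = \frac{S}{2} + \frac{\left(-4 + S\right) \left(8 + S\right)}{2}$ ($j{\left(S \right)} = \frac{S + \left(S - 4\right) \left(S + 8\right)}{S - \left(-2 + S\right)} = \frac{S + \left(-4 + S\right) \left(8 + S\right)}{2} = \left(S + \left(-4 + S\right) \left(8 + S\right)\right) \frac{1}{2} = \frac{S}{2} + \frac{\left(-4 + S\right) \left(8 + S\right)}{2}$)
$j{\left(-1 \right)} 37 + 0 \left(-5\right) 1 = \left(-16 + \frac{\left(-1\right)^{2}}{2} + \frac{5}{2} \left(-1\right)\right) 37 + 0 \left(-5\right) 1 = \left(-16 + \frac{1}{2} \cdot 1 - \frac{5}{2}\right) 37 + 0 \cdot 1 = \left(-16 + \frac{1}{2} - \frac{5}{2}\right) 37 + 0 = \left(-18\right) 37 + 0 = -666 + 0 = -666$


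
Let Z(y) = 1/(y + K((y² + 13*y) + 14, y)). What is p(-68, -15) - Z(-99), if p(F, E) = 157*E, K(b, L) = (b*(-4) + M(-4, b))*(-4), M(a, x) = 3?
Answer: -321073636/136337 ≈ -2355.0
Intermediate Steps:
K(b, L) = -12 + 16*b (K(b, L) = (b*(-4) + 3)*(-4) = (-4*b + 3)*(-4) = (3 - 4*b)*(-4) = -12 + 16*b)
Z(y) = 1/(212 + 16*y² + 209*y) (Z(y) = 1/(y + (-12 + 16*((y² + 13*y) + 14))) = 1/(y + (-12 + 16*(14 + y² + 13*y))) = 1/(y + (-12 + (224 + 16*y² + 208*y))) = 1/(y + (212 + 16*y² + 208*y)) = 1/(212 + 16*y² + 209*y))
p(-68, -15) - Z(-99) = 157*(-15) - 1/(212 + 16*(-99)² + 209*(-99)) = -2355 - 1/(212 + 16*9801 - 20691) = -2355 - 1/(212 + 156816 - 20691) = -2355 - 1/136337 = -321073636/136337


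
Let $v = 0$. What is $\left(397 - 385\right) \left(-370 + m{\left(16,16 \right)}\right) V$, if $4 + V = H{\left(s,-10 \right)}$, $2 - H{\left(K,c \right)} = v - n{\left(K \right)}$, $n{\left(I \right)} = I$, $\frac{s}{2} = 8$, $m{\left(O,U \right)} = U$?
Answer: $-59472$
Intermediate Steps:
$s = 16$ ($s = 2 \cdot 8 = 16$)
$H{\left(K,c \right)} = 2 + K$ ($H{\left(K,c \right)} = 2 - \left(0 - K\right) = 2 - - K = 2 + K$)
$V = 14$ ($V = -4 + \left(2 + 16\right) = -4 + 18 = 14$)
$\left(397 - 385\right) \left(-370 + m{\left(16,16 \right)}\right) V = \left(397 - 385\right) \left(-370 + 16\right) 14 = 12 \left(-354\right) 14 = \left(-4248\right) 14 = -59472$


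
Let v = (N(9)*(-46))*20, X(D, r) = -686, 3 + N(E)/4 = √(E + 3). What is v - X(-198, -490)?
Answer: 11726 - 7360*√3 ≈ -1021.9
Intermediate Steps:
N(E) = -12 + 4*√(3 + E) (N(E) = -12 + 4*√(E + 3) = -12 + 4*√(3 + E))
v = 11040 - 7360*√3 (v = ((-12 + 4*√(3 + 9))*(-46))*20 = ((-12 + 4*√12)*(-46))*20 = ((-12 + 4*(2*√3))*(-46))*20 = ((-12 + 8*√3)*(-46))*20 = (552 - 368*√3)*20 = 11040 - 7360*√3 ≈ -1707.9)
v - X(-198, -490) = (11040 - 7360*√3) - 1*(-686) = (11040 - 7360*√3) + 686 = 11726 - 7360*√3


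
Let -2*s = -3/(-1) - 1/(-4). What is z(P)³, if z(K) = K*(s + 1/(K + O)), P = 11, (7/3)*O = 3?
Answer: -199279038321/40707584 ≈ -4895.4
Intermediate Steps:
O = 9/7 (O = (3/7)*3 = 9/7 ≈ 1.2857)
s = -13/8 (s = -(-3/(-1) - 1/(-4))/2 = -(-3*(-1) - 1*(-¼))/2 = -(3 + ¼)/2 = -½*13/4 = -13/8 ≈ -1.6250)
z(K) = K*(-13/8 + 1/(9/7 + K)) (z(K) = K*(-13/8 + 1/(K + 9/7)) = K*(-13/8 + 1/(9/7 + K)))
z(P)³ = ((⅛)*11*(-61 - 91*11)/(9 + 7*11))³ = ((⅛)*11*(-61 - 1001)/(9 + 77))³ = ((⅛)*11*(-1062)/86)³ = ((⅛)*11*(1/86)*(-1062))³ = (-5841/344)³ = -199279038321/40707584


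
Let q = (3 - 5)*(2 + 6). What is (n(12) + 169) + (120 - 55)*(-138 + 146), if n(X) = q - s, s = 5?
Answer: 668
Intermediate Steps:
q = -16 (q = -2*8 = -16)
n(X) = -21 (n(X) = -16 - 1*5 = -16 - 5 = -21)
(n(12) + 169) + (120 - 55)*(-138 + 146) = (-21 + 169) + (120 - 55)*(-138 + 146) = 148 + 65*8 = 148 + 520 = 668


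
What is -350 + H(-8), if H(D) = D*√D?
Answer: -350 - 16*I*√2 ≈ -350.0 - 22.627*I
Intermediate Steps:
H(D) = D^(3/2)
-350 + H(-8) = -350 + (-8)^(3/2) = -350 - 16*I*√2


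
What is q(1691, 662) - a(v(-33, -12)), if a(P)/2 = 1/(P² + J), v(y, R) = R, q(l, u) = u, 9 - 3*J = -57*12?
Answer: 248248/375 ≈ 661.99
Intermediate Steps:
J = 231 (J = 3 - (-19)*12 = 3 - ⅓*(-684) = 3 + 228 = 231)
a(P) = 2/(231 + P²) (a(P) = 2/(P² + 231) = 2/(231 + P²))
q(1691, 662) - a(v(-33, -12)) = 662 - 2/(231 + (-12)²) = 662 - 2/(231 + 144) = 662 - 2/375 = 248248/375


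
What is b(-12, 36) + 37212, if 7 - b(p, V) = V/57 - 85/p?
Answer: 8484173/228 ≈ 37211.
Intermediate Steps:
b(p, V) = 7 + 85/p - V/57 (b(p, V) = 7 - (V/57 - 85/p) = 7 - (-85/p + V/57) = 7 + (85/p - V/57) = 7 + 85/p - V/57)
b(-12, 36) + 37212 = (7 + 85/(-12) - 1/57*36) + 37212 = (7 + 85*(-1/12) - 12/19) + 37212 = (7 - 85/12 - 12/19) + 37212 = -163/228 + 37212 = 8484173/228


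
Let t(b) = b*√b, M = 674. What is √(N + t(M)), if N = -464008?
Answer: √(-464008 + 674*√674) ≈ 668.21*I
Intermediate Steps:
t(b) = b^(3/2)
√(N + t(M)) = √(-464008 + 674^(3/2)) = √(-464008 + 674*√674)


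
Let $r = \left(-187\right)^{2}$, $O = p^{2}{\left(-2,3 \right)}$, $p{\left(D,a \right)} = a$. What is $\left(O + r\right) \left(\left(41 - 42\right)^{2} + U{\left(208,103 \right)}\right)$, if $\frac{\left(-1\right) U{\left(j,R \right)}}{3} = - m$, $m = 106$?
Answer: $11157982$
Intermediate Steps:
$U{\left(j,R \right)} = 318$ ($U{\left(j,R \right)} = - 3 \left(\left(-1\right) 106\right) = \left(-3\right) \left(-106\right) = 318$)
$O = 9$ ($O = 3^{2} = 9$)
$r = 34969$
$\left(O + r\right) \left(\left(41 - 42\right)^{2} + U{\left(208,103 \right)}\right) = \left(9 + 34969\right) \left(\left(41 - 42\right)^{2} + 318\right) = 34978 \left(\left(-1\right)^{2} + 318\right) = 34978 \left(1 + 318\right) = 34978 \cdot 319 = 11157982$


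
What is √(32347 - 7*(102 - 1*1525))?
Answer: 2*√10577 ≈ 205.69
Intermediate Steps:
√(32347 - 7*(102 - 1*1525)) = √(32347 - 7*(102 - 1525)) = √(32347 - 7*(-1423)) = √(32347 + 9961) = √42308 = 2*√10577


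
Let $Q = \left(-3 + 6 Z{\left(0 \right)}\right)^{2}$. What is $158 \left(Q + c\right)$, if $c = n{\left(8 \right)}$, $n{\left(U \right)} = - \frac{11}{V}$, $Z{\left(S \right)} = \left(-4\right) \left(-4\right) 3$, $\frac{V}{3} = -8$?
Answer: $\frac{154003469}{12} \approx 1.2834 \cdot 10^{7}$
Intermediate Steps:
$V = -24$ ($V = 3 \left(-8\right) = -24$)
$Z{\left(S \right)} = 48$ ($Z{\left(S \right)} = 16 \cdot 3 = 48$)
$n{\left(U \right)} = \frac{11}{24}$ ($n{\left(U \right)} = - \frac{11}{-24} = \left(-11\right) \left(- \frac{1}{24}\right) = \frac{11}{24}$)
$c = \frac{11}{24} \approx 0.45833$
$Q = 81225$ ($Q = \left(-3 + 6 \cdot 48\right)^{2} = \left(-3 + 288\right)^{2} = 285^{2} = 81225$)
$158 \left(Q + c\right) = 158 \left(81225 + \frac{11}{24}\right) = 158 \cdot \frac{1949411}{24} = \frac{154003469}{12}$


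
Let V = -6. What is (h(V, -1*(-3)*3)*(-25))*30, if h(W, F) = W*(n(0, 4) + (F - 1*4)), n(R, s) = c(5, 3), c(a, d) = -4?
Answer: 4500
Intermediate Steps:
n(R, s) = -4
h(W, F) = W*(-8 + F) (h(W, F) = W*(-4 + (F - 1*4)) = W*(-4 + (F - 4)) = W*(-4 + (-4 + F)) = W*(-8 + F))
(h(V, -1*(-3)*3)*(-25))*30 = (-6*(-8 - 1*(-3)*3)*(-25))*30 = (-6*(-8 + 3*3)*(-25))*30 = (-6*(-8 + 9)*(-25))*30 = (-6*1*(-25))*30 = -6*(-25)*30 = 150*30 = 4500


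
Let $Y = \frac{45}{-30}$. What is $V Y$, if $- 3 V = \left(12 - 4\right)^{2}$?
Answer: $32$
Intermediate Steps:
$V = - \frac{64}{3}$ ($V = - \frac{\left(12 - 4\right)^{2}}{3} = - \frac{8^{2}}{3} = \left(- \frac{1}{3}\right) 64 = - \frac{64}{3} \approx -21.333$)
$Y = - \frac{3}{2}$ ($Y = 45 \left(- \frac{1}{30}\right) = - \frac{3}{2} \approx -1.5$)
$V Y = \left(- \frac{64}{3}\right) \left(- \frac{3}{2}\right) = 32$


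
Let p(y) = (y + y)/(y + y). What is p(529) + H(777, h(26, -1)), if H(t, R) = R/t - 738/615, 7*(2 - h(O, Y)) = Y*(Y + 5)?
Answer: -1783/9065 ≈ -0.19669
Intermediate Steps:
h(O, Y) = 2 - Y*(5 + Y)/7 (h(O, Y) = 2 - Y*(Y + 5)/7 = 2 - Y*(5 + Y)/7)
H(t, R) = -6/5 + R/t (H(t, R) = R/t - 738*1/615 = R/t - 6/5 = -6/5 + R/t)
p(y) = 1 (p(y) = (2*y)/((2*y)) = (2*y)*(1/(2*y)) = 1)
p(529) + H(777, h(26, -1)) = 1 + (-6/5 + (2 - 5/7*(-1) - ⅐*(-1)²)/777) = 1 + (-6/5 + (2 + 5/7 - ⅐*1)*(1/777)) = 1 + (-6/5 + (2 + 5/7 - ⅐)*(1/777)) = 1 + (-6/5 + (18/7)*(1/777)) = 1 + (-6/5 + 6/1813) = 1 - 10848/9065 = -1783/9065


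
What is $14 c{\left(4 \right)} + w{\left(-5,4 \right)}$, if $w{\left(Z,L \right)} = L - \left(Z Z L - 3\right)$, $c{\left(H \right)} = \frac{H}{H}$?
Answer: $-79$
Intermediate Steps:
$c{\left(H \right)} = 1$
$w{\left(Z,L \right)} = 3 + L - L Z^{2}$ ($w{\left(Z,L \right)} = L - \left(Z^{2} L - 3\right) = L - \left(L Z^{2} - 3\right) = L - \left(-3 + L Z^{2}\right) = 3 + L - L Z^{2}$)
$14 c{\left(4 \right)} + w{\left(-5,4 \right)} = 14 \cdot 1 + \left(3 + 4 - 4 \left(-5\right)^{2}\right) = 14 + \left(3 + 4 - 4 \cdot 25\right) = 14 + \left(3 + 4 - 100\right) = 14 - 93 = -79$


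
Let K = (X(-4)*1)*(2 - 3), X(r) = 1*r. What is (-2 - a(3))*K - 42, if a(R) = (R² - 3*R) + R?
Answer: -62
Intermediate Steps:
X(r) = r
a(R) = R² - 2*R
K = 4 (K = (-4*1)*(2 - 3) = -4*(-1) = 4)
(-2 - a(3))*K - 42 = (-2 - 3*(-2 + 3))*4 - 42 = (-2 - 3)*4 - 42 = -5*4 - 42 = -20 - 42 = -62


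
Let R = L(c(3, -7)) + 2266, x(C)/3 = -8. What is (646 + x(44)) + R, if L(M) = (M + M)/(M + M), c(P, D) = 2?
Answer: 2889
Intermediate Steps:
x(C) = -24 (x(C) = 3*(-8) = -24)
L(M) = 1 (L(M) = (2*M)/((2*M)) = (2*M)*(1/(2*M)) = 1)
R = 2267 (R = 1 + 2266 = 2267)
(646 + x(44)) + R = (646 - 24) + 2267 = 622 + 2267 = 2889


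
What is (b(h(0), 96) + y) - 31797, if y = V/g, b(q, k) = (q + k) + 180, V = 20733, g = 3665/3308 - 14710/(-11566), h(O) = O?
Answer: -1038368938023/45525035 ≈ -22809.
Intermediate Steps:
g = 45525035/19130164 (g = 3665*(1/3308) - 14710*(-1/11566) = 3665/3308 + 7355/5783 = 45525035/19130164 ≈ 2.3798)
b(q, k) = 180 + k + q (b(q, k) = (k + q) + 180 = 180 + k + q)
y = 396625690212/45525035 (y = 20733/(45525035/19130164) = 20733*(19130164/45525035) = 396625690212/45525035 ≈ 8712.3)
(b(h(0), 96) + y) - 31797 = ((180 + 96 + 0) + 396625690212/45525035) - 31797 = (276 + 396625690212/45525035) - 31797 = 409190599872/45525035 - 31797 = -1038368938023/45525035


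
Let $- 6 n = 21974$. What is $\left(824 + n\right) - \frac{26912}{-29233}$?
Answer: $- \frac{248838259}{87699} \approx -2837.4$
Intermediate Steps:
$n = - \frac{10987}{3}$ ($n = \left(- \frac{1}{6}\right) 21974 = - \frac{10987}{3} \approx -3662.3$)
$\left(824 + n\right) - \frac{26912}{-29233} = \left(824 - \frac{10987}{3}\right) - \frac{26912}{-29233} = - \frac{8515}{3} - - \frac{26912}{29233} = - \frac{8515}{3} + \frac{26912}{29233} = - \frac{248838259}{87699}$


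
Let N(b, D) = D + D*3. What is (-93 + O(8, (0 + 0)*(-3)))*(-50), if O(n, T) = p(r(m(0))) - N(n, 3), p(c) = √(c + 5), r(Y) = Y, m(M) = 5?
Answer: 5250 - 50*√10 ≈ 5091.9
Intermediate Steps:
N(b, D) = 4*D (N(b, D) = D + 3*D = 4*D)
p(c) = √(5 + c)
O(n, T) = -12 + √10 (O(n, T) = √(5 + 5) - 4*3 = √10 - 1*12 = √10 - 12 = -12 + √10)
(-93 + O(8, (0 + 0)*(-3)))*(-50) = (-93 + (-12 + √10))*(-50) = (-105 + √10)*(-50) = 5250 - 50*√10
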